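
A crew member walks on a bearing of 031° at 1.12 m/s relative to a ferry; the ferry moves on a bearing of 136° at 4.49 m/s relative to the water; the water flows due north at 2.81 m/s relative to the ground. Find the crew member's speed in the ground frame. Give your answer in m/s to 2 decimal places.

In east/north components (m/s): crew member relative to ferry = (0.577, 0.960); ferry relative to water = (3.119, -3.230); water relative to ground = (0.000, 2.810).
Sum = (3.696, 0.540) m/s.
Speed = |(3.696, 0.540)| = 3.735 m/s.

3.74 m/s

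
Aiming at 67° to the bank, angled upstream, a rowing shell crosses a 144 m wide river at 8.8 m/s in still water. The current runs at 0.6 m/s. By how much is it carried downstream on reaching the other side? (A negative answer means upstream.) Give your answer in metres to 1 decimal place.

-50.5 m

Perpendicular speed = 8.100 m/s; crossing time = 144 / 8.100 = 17.777 s.
Net downstream speed = -2.838 m/s.
Drift = -2.838 × 17.777 = -50.458 m (upstream).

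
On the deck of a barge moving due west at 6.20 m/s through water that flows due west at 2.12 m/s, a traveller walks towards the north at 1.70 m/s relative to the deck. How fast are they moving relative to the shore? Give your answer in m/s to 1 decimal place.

In east/north components (m/s): traveller relative to barge = (0.000, 1.700); barge relative to water = (-6.200, 0.000); water relative to ground = (-2.120, 0.000).
Sum = (-8.320, 1.700) m/s.
Speed = |(-8.320, 1.700)| = 8.492 m/s.

8.5 m/s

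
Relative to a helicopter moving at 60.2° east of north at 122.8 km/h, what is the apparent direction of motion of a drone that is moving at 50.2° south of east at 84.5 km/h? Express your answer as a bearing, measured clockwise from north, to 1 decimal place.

Taking east as x and north as y: drone velocity = (54.089, -64.920) km/h; helicopter velocity = (106.562, 61.028) km/h.
Velocity of drone relative to helicopter = (54.089, -64.920) − (106.562, 61.028) = (-52.472, -125.948) km/h.
Bearing = atan2(-52.47, -125.95) = 202.62° clockwise from north.

202.6°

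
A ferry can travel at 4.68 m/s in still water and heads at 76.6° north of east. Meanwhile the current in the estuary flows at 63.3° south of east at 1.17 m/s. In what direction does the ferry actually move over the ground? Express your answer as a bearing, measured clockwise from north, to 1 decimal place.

Taking east as x and north as y: velocity relative to the water = (1.085, 4.553) m/s; the water relative to ground = (0.526, -1.045) m/s.
Velocity relative to ground = (1.085, 4.553) + (0.526, -1.045) = (1.610, 3.507) m/s.
Bearing = atan2(1.61, 3.51) = 24.66° clockwise from north.

024.7°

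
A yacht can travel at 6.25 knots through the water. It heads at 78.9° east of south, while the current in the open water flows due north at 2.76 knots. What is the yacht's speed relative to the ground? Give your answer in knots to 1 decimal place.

6.3 knots

Taking east as x and north as y: velocity relative to the water = (6.133, -1.203) knots; the water relative to ground = (0.000, 2.760) knots.
Velocity relative to ground = (6.133, -1.203) + (0.000, 2.760) = (6.133, 1.557) knots.
Speed = |(6.133, 1.557)| = 6.328 knots.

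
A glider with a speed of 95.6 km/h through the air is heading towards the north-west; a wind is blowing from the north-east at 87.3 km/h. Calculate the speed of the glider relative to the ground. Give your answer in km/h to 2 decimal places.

Taking east as x and north as y: velocity relative to the air = (-67.599, 67.599) km/h; the air relative to ground = (-61.730, -61.730) km/h.
Velocity relative to ground = (-67.599, 67.599) + (-61.730, -61.730) = (-129.330, 5.869) km/h.
Speed = |(-129.330, 5.869)| = 129.463 km/h.

129.46 km/h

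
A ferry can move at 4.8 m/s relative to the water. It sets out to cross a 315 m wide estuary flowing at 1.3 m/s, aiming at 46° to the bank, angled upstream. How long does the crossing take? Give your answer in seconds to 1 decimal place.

The component of the ferry's velocity perpendicular to the bank is 4.8 × sin 46° = 3.453 m/s.
The current is parallel to the bank, so it does not affect the crossing time.
Time = 315 / 3.453 = 91.229 s.

91.2 s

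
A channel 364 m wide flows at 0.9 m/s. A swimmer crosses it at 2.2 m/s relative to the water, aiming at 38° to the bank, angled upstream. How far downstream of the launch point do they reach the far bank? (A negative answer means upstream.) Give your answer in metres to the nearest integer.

-224 m

Perpendicular speed = 1.354 m/s; crossing time = 364 / 1.354 = 268.743 s.
Net downstream speed = -0.834 m/s.
Drift = -0.834 × 268.743 = -224.030 m (upstream).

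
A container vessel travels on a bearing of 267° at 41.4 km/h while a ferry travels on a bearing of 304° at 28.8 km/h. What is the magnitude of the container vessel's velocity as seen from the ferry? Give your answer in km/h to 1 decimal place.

25.3 km/h

Taking east as x and north as y: container vessel velocity = (-41.343, -2.167) km/h; ferry velocity = (-23.876, 16.105) km/h.
Velocity of container vessel relative to ferry = (-41.343, -2.167) − (-23.876, 16.105) = (-17.467, -18.271) km/h.
Magnitude = |(-17.467, -18.271)| = 25.277 km/h.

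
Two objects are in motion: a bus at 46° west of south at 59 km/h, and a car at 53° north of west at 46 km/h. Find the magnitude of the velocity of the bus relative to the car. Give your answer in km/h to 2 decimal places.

Taking east as x and north as y: bus velocity = (-42.441, -40.985) km/h; car velocity = (-27.683, 36.737) km/h.
Velocity of bus relative to car = (-42.441, -40.985) − (-27.683, 36.737) = (-14.758, -77.722) km/h.
Magnitude = |(-14.758, -77.722)| = 79.111 km/h.

79.11 km/h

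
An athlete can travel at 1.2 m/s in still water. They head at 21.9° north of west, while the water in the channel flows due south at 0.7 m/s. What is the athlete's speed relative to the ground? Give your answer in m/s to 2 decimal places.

1.14 m/s

Taking east as x and north as y: velocity relative to the water = (-1.113, 0.448) m/s; the water relative to ground = (0.000, -0.700) m/s.
Velocity relative to ground = (-1.113, 0.448) + (0.000, -0.700) = (-1.113, -0.252) m/s.
Speed = |(-1.113, -0.252)| = 1.142 m/s.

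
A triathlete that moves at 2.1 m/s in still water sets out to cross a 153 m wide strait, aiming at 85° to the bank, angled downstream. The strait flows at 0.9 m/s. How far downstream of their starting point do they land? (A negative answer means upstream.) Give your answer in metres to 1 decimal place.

79.2 m

Perpendicular speed = 2.092 m/s; crossing time = 153 / 2.092 = 73.135 s.
Net downstream speed = 1.083 m/s.
Drift = 1.083 × 73.135 = 79.208 m (downstream).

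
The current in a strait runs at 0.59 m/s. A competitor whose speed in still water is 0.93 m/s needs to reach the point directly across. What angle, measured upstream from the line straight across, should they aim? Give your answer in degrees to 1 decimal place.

To cancel the current, the upstream component of the competitor's velocity must equal the flow: 0.93 sin θ = 0.59.
sin θ = 0.59 / 0.93 = 0.6344.
θ = arcsin(0.6344) = 39.376°.

39.4°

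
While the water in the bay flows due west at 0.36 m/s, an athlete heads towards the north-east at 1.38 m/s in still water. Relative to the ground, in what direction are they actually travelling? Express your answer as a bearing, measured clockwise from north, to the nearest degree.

Taking east as x and north as y: velocity relative to the water = (0.976, 0.976) m/s; the water relative to ground = (-0.360, 0.000) m/s.
Velocity relative to ground = (0.976, 0.976) + (-0.360, 0.000) = (0.616, 0.976) m/s.
Bearing = atan2(0.62, 0.98) = 32.25° clockwise from north.

032°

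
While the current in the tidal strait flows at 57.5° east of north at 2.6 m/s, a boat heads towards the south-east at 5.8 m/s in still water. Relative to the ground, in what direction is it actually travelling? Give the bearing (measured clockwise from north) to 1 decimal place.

Taking east as x and north as y: velocity relative to the water = (4.101, -4.101) m/s; the water relative to ground = (2.193, 1.397) m/s.
Velocity relative to ground = (4.101, -4.101) + (2.193, 1.397) = (6.294, -2.704) m/s.
Bearing = atan2(6.29, -2.70) = 113.25° clockwise from north.

113.3°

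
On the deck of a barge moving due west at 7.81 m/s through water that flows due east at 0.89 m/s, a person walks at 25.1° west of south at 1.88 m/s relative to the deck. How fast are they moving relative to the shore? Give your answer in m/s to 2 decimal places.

7.90 m/s

In east/north components (m/s): person relative to barge = (-0.797, -1.702); barge relative to water = (-7.810, 0.000); water relative to ground = (0.890, 0.000).
Sum = (-7.717, -1.702) m/s.
Speed = |(-7.717, -1.702)| = 7.903 m/s.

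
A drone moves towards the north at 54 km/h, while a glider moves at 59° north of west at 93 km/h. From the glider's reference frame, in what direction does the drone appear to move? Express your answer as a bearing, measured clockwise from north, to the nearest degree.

Taking east as x and north as y: drone velocity = (0.000, 54.000) km/h; glider velocity = (-47.899, 79.717) km/h.
Velocity of drone relative to glider = (0.000, 54.000) − (-47.899, 79.717) = (47.899, -25.717) km/h.
Bearing = atan2(47.90, -25.72) = 118.23° clockwise from north.

118°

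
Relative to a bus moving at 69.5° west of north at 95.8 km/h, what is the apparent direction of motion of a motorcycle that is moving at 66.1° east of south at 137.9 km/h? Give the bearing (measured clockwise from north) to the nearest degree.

Taking east as x and north as y: motorcycle velocity = (126.076, -55.869) km/h; bus velocity = (-89.733, 33.550) km/h.
Velocity of motorcycle relative to bus = (126.076, -55.869) − (-89.733, 33.550) = (215.809, -89.419) km/h.
Bearing = atan2(215.81, -89.42) = 112.51° clockwise from north.

113°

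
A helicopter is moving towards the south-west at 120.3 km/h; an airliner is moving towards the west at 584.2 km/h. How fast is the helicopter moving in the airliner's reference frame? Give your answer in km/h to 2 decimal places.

Taking east as x and north as y: helicopter velocity = (-85.065, -85.065) km/h; airliner velocity = (-584.200, 0.000) km/h.
Velocity of helicopter relative to airliner = (-85.065, -85.065) − (-584.200, 0.000) = (499.135, -85.065) km/h.
Magnitude = |(499.135, -85.065)| = 506.332 km/h.

506.33 km/h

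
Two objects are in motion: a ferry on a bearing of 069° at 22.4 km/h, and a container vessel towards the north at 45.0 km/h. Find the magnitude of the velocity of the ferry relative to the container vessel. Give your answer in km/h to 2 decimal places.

Taking east as x and north as y: ferry velocity = (20.912, 8.027) km/h; container vessel velocity = (0.000, 45.000) km/h.
Velocity of ferry relative to container vessel = (20.912, 8.027) − (0.000, 45.000) = (20.912, -36.973) km/h.
Magnitude = |(20.912, -36.973)| = 42.477 km/h.

42.48 km/h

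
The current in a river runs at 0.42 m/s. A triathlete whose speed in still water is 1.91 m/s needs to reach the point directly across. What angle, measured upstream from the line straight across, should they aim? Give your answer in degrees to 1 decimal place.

12.7°

To cancel the current, the upstream component of the triathlete's velocity must equal the flow: 1.91 sin θ = 0.42.
sin θ = 0.42 / 1.91 = 0.2199.
θ = arcsin(0.2199) = 12.703°.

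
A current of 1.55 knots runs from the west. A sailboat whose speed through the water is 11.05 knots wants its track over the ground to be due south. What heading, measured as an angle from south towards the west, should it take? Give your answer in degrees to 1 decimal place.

8.1°

The current pushes perpendicular to the desired track; the heading must have a component into the current equal to 1.55 knots: 11.05 sin θ = 1.55.
sin θ = 0.1403, so θ = 8.064°.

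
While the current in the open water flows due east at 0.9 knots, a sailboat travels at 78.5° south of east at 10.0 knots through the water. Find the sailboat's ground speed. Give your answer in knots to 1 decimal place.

10.2 knots

Taking east as x and north as y: velocity relative to the water = (1.994, -9.799) knots; the water relative to ground = (0.900, 0.000) knots.
Velocity relative to ground = (1.994, -9.799) + (0.900, 0.000) = (2.894, -9.799) knots.
Speed = |(2.894, -9.799)| = 10.218 knots.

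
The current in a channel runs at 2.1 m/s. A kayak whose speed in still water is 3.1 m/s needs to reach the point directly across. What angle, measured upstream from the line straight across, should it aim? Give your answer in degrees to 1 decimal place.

42.6°

To cancel the current, the upstream component of the kayak's velocity must equal the flow: 3.1 sin θ = 2.1.
sin θ = 2.1 / 3.1 = 0.6774.
θ = arcsin(0.6774) = 42.642°.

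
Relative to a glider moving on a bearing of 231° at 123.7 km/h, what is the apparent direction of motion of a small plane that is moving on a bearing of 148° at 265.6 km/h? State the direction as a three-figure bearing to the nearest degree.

122°

Taking east as x and north as y: small plane velocity = (140.747, -225.242) km/h; glider velocity = (-96.133, -77.847) km/h.
Velocity of small plane relative to glider = (140.747, -225.242) − (-96.133, -77.847) = (236.880, -147.395) km/h.
Bearing = atan2(236.88, -147.39) = 121.89° clockwise from north.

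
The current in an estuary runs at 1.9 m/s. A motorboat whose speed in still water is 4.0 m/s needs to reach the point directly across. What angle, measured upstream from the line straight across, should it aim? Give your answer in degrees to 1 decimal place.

To cancel the current, the upstream component of the motorboat's velocity must equal the flow: 4.0 sin θ = 1.9.
sin θ = 1.9 / 4.0 = 0.4750.
θ = arcsin(0.4750) = 28.359°.

28.4°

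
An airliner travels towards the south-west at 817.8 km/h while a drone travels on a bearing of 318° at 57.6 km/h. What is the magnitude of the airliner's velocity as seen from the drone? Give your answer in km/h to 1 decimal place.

Taking east as x and north as y: airliner velocity = (-578.272, -578.272) km/h; drone velocity = (-38.542, 42.805) km/h.
Velocity of airliner relative to drone = (-578.272, -578.272) − (-38.542, 42.805) = (-539.730, -621.077) km/h.
Magnitude = |(-539.730, -621.077)| = 822.828 km/h.

822.8 km/h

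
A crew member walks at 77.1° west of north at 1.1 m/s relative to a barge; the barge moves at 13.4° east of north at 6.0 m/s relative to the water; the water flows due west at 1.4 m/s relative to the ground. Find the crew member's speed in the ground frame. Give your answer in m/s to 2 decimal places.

In east/north components (m/s): crew member relative to barge = (-1.072, 0.246); barge relative to water = (1.390, 5.837); water relative to ground = (-1.400, 0.000).
Sum = (-1.082, 6.082) m/s.
Speed = |(-1.082, 6.082)| = 6.178 m/s.

6.18 m/s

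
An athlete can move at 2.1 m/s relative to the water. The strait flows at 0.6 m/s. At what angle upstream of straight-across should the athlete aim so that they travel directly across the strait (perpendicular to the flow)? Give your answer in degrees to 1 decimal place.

16.6°

To cancel the current, the upstream component of the athlete's velocity must equal the flow: 2.1 sin θ = 0.6.
sin θ = 0.6 / 2.1 = 0.2857.
θ = arcsin(0.2857) = 16.602°.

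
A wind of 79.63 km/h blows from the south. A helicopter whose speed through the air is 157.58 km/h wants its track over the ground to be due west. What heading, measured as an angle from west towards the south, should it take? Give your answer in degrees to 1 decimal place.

The wind pushes perpendicular to the desired track; the heading must have a component into the wind equal to 79.63 km/h: 157.58 sin θ = 79.63.
sin θ = 0.5053, so θ = 30.353°.

30.4°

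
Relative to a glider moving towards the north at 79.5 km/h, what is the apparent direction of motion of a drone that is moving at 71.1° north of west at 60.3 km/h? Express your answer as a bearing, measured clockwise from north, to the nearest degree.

221°

Taking east as x and north as y: drone velocity = (-19.532, 57.049) km/h; glider velocity = (0.000, 79.500) km/h.
Velocity of drone relative to glider = (-19.532, 57.049) − (0.000, 79.500) = (-19.532, -22.451) km/h.
Bearing = atan2(-19.53, -22.45) = 221.02° clockwise from north.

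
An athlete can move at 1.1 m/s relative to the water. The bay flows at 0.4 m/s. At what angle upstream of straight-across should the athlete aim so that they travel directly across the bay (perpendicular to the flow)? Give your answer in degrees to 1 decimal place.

21.3°

To cancel the current, the upstream component of the athlete's velocity must equal the flow: 1.1 sin θ = 0.4.
sin θ = 0.4 / 1.1 = 0.3636.
θ = arcsin(0.3636) = 21.324°.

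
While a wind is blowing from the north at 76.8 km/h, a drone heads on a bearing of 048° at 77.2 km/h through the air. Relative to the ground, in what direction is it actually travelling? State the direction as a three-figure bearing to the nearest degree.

Taking east as x and north as y: velocity relative to the air = (57.371, 51.657) km/h; the air relative to ground = (0.000, -76.800) km/h.
Velocity relative to ground = (57.371, 51.657) + (0.000, -76.800) = (57.371, -25.143) km/h.
Bearing = atan2(57.37, -25.14) = 113.67° clockwise from north.

114°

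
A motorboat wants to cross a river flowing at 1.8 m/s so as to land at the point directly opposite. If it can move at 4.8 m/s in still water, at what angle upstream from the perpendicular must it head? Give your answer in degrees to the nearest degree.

22°

To cancel the current, the upstream component of the motorboat's velocity must equal the flow: 4.8 sin θ = 1.8.
sin θ = 1.8 / 4.8 = 0.3750.
θ = arcsin(0.3750) = 22.024°.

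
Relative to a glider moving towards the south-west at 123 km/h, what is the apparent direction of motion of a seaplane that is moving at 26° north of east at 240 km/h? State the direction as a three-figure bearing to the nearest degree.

Taking east as x and north as y: seaplane velocity = (215.711, 105.209) km/h; glider velocity = (-86.974, -86.974) km/h.
Velocity of seaplane relative to glider = (215.711, 105.209) − (-86.974, -86.974) = (302.685, 192.183) km/h.
Bearing = atan2(302.68, 192.18) = 57.59° clockwise from north.

058°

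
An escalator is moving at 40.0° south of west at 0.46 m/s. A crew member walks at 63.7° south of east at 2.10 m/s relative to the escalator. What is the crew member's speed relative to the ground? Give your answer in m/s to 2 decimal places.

Taking east as x and north as y: escalator velocity = (-0.352, -0.296) m/s; crew member velocity relative to escalator = (0.930, -1.883) m/s.
Velocity relative to ground = (-0.352, -0.296) + (0.930, -1.883) = (0.578, -2.178) m/s.
Speed = |(0.578, -2.178)| = 2.254 m/s.

2.25 m/s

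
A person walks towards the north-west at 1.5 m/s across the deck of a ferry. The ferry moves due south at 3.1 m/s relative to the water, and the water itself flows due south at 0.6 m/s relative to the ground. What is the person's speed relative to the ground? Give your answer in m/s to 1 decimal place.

2.8 m/s

In east/north components (m/s): person relative to ferry = (-1.061, 1.061); ferry relative to water = (0.000, -3.100); water relative to ground = (0.000, -0.600).
Sum = (-1.061, -2.639) m/s.
Speed = |(-1.061, -2.639)| = 2.844 m/s.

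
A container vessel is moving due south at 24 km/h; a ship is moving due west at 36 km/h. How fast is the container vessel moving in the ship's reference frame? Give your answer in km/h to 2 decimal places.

Taking east as x and north as y: container vessel velocity = (0.000, -24.000) km/h; ship velocity = (-36.000, 0.000) km/h.
Velocity of container vessel relative to ship = (0.000, -24.000) − (-36.000, 0.000) = (36.000, -24.000) km/h.
Magnitude = |(36.000, -24.000)| = 43.267 km/h.

43.27 km/h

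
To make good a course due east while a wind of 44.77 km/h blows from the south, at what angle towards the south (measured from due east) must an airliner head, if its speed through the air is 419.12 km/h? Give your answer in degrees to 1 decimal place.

6.1°

The wind pushes perpendicular to the desired track; the heading must have a component into the wind equal to 44.77 km/h: 419.12 sin θ = 44.77.
sin θ = 0.1068, so θ = 6.132°.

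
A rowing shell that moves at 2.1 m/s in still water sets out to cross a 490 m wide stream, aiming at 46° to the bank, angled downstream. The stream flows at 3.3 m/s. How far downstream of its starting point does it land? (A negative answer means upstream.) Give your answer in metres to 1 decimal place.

1543.6 m

Perpendicular speed = 1.511 m/s; crossing time = 490 / 1.511 = 324.372 s.
Net downstream speed = 4.759 m/s.
Drift = 4.759 × 324.372 = 1543.613 m (downstream).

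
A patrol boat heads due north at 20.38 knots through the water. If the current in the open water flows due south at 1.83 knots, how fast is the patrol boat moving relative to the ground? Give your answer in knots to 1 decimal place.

Taking east as x and north as y: velocity relative to the water = (0.000, 20.380) knots; the water relative to ground = (0.000, -1.830) knots.
Velocity relative to ground = (0.000, 20.380) + (0.000, -1.830) = (0.000, 18.550) knots.
Speed = |(0.000, 18.550)| = 18.550 knots.

18.6 knots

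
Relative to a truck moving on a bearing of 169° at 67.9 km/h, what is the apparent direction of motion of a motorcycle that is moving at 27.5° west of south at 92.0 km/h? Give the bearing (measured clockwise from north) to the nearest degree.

255°

Taking east as x and north as y: motorcycle velocity = (-42.481, -81.605) km/h; truck velocity = (12.956, -66.652) km/h.
Velocity of motorcycle relative to truck = (-42.481, -81.605) − (12.956, -66.652) = (-55.437, -14.953) km/h.
Bearing = atan2(-55.44, -14.95) = 254.91° clockwise from north.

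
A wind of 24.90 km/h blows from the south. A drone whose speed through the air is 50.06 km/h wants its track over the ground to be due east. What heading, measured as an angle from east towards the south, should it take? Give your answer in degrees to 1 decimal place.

29.8°

The wind pushes perpendicular to the desired track; the heading must have a component into the wind equal to 24.90 km/h: 50.06 sin θ = 24.90.
sin θ = 0.4974, so θ = 29.828°.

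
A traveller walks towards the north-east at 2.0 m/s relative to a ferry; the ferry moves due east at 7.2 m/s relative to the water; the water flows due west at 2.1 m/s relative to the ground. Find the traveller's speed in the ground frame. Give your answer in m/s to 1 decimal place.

In east/north components (m/s): traveller relative to ferry = (1.414, 1.414); ferry relative to water = (7.200, 0.000); water relative to ground = (-2.100, 0.000).
Sum = (6.514, 1.414) m/s.
Speed = |(6.514, 1.414)| = 6.666 m/s.

6.7 m/s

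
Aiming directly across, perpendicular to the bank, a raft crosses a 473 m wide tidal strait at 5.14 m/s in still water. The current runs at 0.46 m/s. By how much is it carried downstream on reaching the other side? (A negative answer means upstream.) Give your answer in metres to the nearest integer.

42 m

Perpendicular speed = 5.140 m/s; crossing time = 473 / 5.140 = 92.023 s.
Net downstream speed = 0.460 m/s.
Drift = 0.460 × 92.023 = 42.331 m (downstream).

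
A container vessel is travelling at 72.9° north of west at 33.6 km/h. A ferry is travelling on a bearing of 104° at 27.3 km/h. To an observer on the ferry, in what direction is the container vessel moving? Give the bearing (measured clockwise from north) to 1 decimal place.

316.8°

Taking east as x and north as y: container vessel velocity = (-9.880, 32.115) km/h; ferry velocity = (26.489, -6.604) km/h.
Velocity of container vessel relative to ferry = (-9.880, 32.115) − (26.489, -6.604) = (-36.369, 38.719) km/h.
Bearing = atan2(-36.37, 38.72) = 316.79° clockwise from north.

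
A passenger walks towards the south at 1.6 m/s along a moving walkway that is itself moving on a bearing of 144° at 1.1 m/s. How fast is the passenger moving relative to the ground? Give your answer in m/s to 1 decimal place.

2.6 m/s

Taking east as x and north as y: moving walkway velocity = (0.647, -0.890) m/s; passenger velocity relative to moving walkway = (0.000, -1.600) m/s.
Velocity relative to ground = (0.647, -0.890) + (0.000, -1.600) = (0.647, -2.490) m/s.
Speed = |(0.647, -2.490)| = 2.572 m/s.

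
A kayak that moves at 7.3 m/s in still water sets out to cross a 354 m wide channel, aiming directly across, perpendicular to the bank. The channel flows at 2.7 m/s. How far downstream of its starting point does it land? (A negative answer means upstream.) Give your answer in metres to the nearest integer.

Perpendicular speed = 7.300 m/s; crossing time = 354 / 7.300 = 48.493 s.
Net downstream speed = 2.700 m/s.
Drift = 2.700 × 48.493 = 130.932 m (downstream).

131 m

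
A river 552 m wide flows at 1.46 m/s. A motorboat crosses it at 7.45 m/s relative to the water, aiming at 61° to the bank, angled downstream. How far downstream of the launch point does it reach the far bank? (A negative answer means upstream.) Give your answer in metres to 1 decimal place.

Perpendicular speed = 6.516 m/s; crossing time = 552 / 6.516 = 84.716 s.
Net downstream speed = 5.072 m/s.
Drift = 5.072 × 84.716 = 429.663 m (downstream).

429.7 m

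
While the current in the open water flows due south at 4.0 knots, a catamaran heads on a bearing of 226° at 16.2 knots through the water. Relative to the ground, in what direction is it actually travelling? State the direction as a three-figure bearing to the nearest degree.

Taking east as x and north as y: velocity relative to the water = (-11.653, -11.253) knots; the water relative to ground = (0.000, -4.000) knots.
Velocity relative to ground = (-11.653, -11.253) + (0.000, -4.000) = (-11.653, -15.253) knots.
Bearing = atan2(-11.65, -15.25) = 217.38° clockwise from north.

217°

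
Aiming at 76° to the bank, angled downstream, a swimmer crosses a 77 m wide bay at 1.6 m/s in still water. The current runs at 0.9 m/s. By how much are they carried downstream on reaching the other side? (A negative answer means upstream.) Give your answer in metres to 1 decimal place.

Perpendicular speed = 1.552 m/s; crossing time = 77 / 1.552 = 49.598 s.
Net downstream speed = 1.287 m/s.
Drift = 1.287 × 49.598 = 63.837 m (downstream).

63.8 m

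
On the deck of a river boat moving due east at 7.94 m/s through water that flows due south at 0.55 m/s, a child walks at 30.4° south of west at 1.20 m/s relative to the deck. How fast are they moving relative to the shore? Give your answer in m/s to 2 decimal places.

In east/north components (m/s): child relative to river boat = (-1.035, -0.607); river boat relative to water = (7.940, 0.000); water relative to ground = (0.000, -0.550).
Sum = (6.905, -1.157) m/s.
Speed = |(6.905, -1.157)| = 7.001 m/s.

7.00 m/s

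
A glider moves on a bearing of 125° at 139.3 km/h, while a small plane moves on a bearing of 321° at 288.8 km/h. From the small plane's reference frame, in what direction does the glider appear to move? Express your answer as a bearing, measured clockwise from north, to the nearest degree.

Taking east as x and north as y: glider velocity = (114.108, -79.899) km/h; small plane velocity = (-181.748, 224.440) km/h.
Velocity of glider relative to small plane = (114.108, -79.899) − (-181.748, 224.440) = (295.856, -304.339) km/h.
Bearing = atan2(295.86, -304.34) = 135.81° clockwise from north.

136°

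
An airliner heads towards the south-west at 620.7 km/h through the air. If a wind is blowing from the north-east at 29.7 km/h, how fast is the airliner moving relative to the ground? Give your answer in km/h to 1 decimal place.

650.4 km/h

Taking east as x and north as y: velocity relative to the air = (-438.901, -438.901) km/h; the air relative to ground = (-21.001, -21.001) km/h.
Velocity relative to ground = (-438.901, -438.901) + (-21.001, -21.001) = (-459.902, -459.902) km/h.
Speed = |(-459.902, -459.902)| = 650.400 km/h.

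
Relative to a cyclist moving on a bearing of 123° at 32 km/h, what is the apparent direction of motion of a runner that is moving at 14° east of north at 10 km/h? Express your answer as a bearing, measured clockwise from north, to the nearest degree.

Taking east as x and north as y: runner velocity = (2.419, 9.703) km/h; cyclist velocity = (26.837, -17.428) km/h.
Velocity of runner relative to cyclist = (2.419, 9.703) − (26.837, -17.428) = (-24.418, 27.131) km/h.
Bearing = atan2(-24.42, 27.13) = 318.01° clockwise from north.

318°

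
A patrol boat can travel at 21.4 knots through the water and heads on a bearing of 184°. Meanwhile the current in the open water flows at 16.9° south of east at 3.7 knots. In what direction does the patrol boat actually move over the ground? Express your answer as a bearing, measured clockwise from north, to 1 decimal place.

174.8°

Taking east as x and north as y: velocity relative to the water = (-1.493, -21.348) knots; the water relative to ground = (3.540, -1.076) knots.
Velocity relative to ground = (-1.493, -21.348) + (3.540, -1.076) = (2.047, -22.423) knots.
Bearing = atan2(2.05, -22.42) = 174.78° clockwise from north.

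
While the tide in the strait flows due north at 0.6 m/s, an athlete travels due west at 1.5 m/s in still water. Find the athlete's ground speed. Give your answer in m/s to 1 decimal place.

Taking east as x and north as y: velocity relative to the water = (-1.500, 0.000) m/s; the water relative to ground = (0.000, 0.600) m/s.
Velocity relative to ground = (-1.500, 0.000) + (0.000, 0.600) = (-1.500, 0.600) m/s.
Speed = |(-1.500, 0.600)| = 1.616 m/s.

1.6 m/s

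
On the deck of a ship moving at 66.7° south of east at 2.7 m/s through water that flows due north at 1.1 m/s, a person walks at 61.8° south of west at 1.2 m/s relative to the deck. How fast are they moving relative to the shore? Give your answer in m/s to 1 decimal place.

2.5 m/s

In east/north components (m/s): person relative to ship = (-0.567, -1.058); ship relative to water = (1.068, -2.480); water relative to ground = (0.000, 1.100).
Sum = (0.501, -2.437) m/s.
Speed = |(0.501, -2.437)| = 2.488 m/s.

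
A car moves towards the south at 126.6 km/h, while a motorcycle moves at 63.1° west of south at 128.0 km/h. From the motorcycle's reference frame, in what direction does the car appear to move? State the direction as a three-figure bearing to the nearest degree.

121°

Taking east as x and north as y: car velocity = (0.000, -126.600) km/h; motorcycle velocity = (-114.150, -57.912) km/h.
Velocity of car relative to motorcycle = (0.000, -126.600) − (-114.150, -57.912) = (114.150, -68.688) km/h.
Bearing = atan2(114.15, -68.69) = 121.04° clockwise from north.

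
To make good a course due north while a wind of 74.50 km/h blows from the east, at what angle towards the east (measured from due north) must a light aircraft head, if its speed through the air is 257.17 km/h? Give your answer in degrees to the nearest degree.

17°

The wind pushes perpendicular to the desired track; the heading must have a component into the wind equal to 74.50 km/h: 257.17 sin θ = 74.50.
sin θ = 0.2897, so θ = 16.839°.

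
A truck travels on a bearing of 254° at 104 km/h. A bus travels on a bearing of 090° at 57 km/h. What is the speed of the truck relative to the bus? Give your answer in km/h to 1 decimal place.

159.6 km/h

Taking east as x and north as y: truck velocity = (-99.971, -28.666) km/h; bus velocity = (57.000, 0.000) km/h.
Velocity of truck relative to bus = (-99.971, -28.666) − (57.000, 0.000) = (-156.971, -28.666) km/h.
Magnitude = |(-156.971, -28.666)| = 159.567 km/h.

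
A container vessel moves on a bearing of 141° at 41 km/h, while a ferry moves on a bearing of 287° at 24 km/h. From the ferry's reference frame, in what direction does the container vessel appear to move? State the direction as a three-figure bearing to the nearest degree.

129°

Taking east as x and north as y: container vessel velocity = (25.802, -31.863) km/h; ferry velocity = (-22.951, 7.017) km/h.
Velocity of container vessel relative to ferry = (25.802, -31.863) − (-22.951, 7.017) = (48.753, -38.880) km/h.
Bearing = atan2(48.75, -38.88) = 128.57° clockwise from north.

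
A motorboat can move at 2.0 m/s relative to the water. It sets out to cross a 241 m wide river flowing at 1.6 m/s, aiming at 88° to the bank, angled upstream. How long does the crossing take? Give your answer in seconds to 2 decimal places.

The component of the motorboat's velocity perpendicular to the bank is 2.0 × sin 88° = 1.999 m/s.
Only the cross-stream component determines the crossing time; the current contributes nothing perpendicular to the bank.
Time = 241 / 1.999 = 120.573 s.

120.57 s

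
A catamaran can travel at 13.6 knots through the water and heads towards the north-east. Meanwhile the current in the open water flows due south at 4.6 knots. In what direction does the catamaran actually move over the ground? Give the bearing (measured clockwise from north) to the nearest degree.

Taking east as x and north as y: velocity relative to the water = (9.617, 9.617) knots; the water relative to ground = (0.000, -4.600) knots.
Velocity relative to ground = (9.617, 9.617) + (0.000, -4.600) = (9.617, 5.017) knots.
Bearing = atan2(9.62, 5.02) = 62.45° clockwise from north.

062°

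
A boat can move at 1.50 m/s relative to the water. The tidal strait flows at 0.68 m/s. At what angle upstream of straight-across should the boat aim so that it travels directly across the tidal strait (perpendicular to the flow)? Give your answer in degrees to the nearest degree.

27°

To cancel the current, the upstream component of the boat's velocity must equal the flow: 1.50 sin θ = 0.68.
sin θ = 0.68 / 1.50 = 0.4533.
θ = arcsin(0.4533) = 26.958°.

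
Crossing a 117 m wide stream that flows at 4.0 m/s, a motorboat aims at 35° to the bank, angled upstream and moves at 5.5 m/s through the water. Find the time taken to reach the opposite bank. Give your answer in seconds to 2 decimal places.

The component of the motorboat's velocity perpendicular to the bank is 5.5 × sin 35° = 3.155 m/s.
The current is parallel to the bank, so it does not affect the crossing time.
Time = 117 / 3.155 = 37.088 s.

37.09 s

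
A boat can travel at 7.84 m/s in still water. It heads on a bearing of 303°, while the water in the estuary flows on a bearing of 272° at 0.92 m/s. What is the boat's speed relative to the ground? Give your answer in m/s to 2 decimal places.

Taking east as x and north as y: velocity relative to the water = (-6.575, 4.270) m/s; the water relative to ground = (-0.919, 0.032) m/s.
Velocity relative to ground = (-6.575, 4.270) + (-0.919, 0.032) = (-7.495, 4.302) m/s.
Speed = |(-7.495, 4.302)| = 8.642 m/s.

8.64 m/s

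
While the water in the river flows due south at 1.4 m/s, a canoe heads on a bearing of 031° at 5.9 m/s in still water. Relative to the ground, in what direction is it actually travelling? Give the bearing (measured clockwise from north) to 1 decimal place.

Taking east as x and north as y: velocity relative to the water = (3.039, 5.057) m/s; the water relative to ground = (0.000, -1.400) m/s.
Velocity relative to ground = (3.039, 5.057) + (0.000, -1.400) = (3.039, 3.657) m/s.
Bearing = atan2(3.04, 3.66) = 39.72° clockwise from north.

039.7°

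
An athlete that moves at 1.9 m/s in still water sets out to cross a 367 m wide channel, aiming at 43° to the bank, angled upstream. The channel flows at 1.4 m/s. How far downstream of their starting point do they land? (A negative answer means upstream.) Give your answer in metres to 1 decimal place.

3.0 m

Perpendicular speed = 1.296 m/s; crossing time = 367 / 1.296 = 283.223 s.
Net downstream speed = 0.010 m/s.
Drift = 0.010 × 283.223 = 2.953 m (downstream).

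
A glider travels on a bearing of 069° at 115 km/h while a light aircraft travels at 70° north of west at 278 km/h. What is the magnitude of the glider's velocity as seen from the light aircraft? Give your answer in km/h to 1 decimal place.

299.0 km/h

Taking east as x and north as y: glider velocity = (107.362, 41.212) km/h; light aircraft velocity = (-95.082, 261.235) km/h.
Velocity of glider relative to light aircraft = (107.362, 41.212) − (-95.082, 261.235) = (202.443, -220.022) km/h.
Magnitude = |(202.443, -220.022)| = 298.987 km/h.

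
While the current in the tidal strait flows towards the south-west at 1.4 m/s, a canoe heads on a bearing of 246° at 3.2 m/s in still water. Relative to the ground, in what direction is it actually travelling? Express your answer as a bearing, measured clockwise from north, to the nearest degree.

Taking east as x and north as y: velocity relative to the water = (-2.923, -1.302) m/s; the water relative to ground = (-0.990, -0.990) m/s.
Velocity relative to ground = (-2.923, -1.302) + (-0.990, -0.990) = (-3.913, -2.292) m/s.
Bearing = atan2(-3.91, -2.29) = 239.65° clockwise from north.

240°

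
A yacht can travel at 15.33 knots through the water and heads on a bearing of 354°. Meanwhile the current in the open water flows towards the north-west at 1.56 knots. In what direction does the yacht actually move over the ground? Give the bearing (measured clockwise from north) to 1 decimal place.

350.6°

Taking east as x and north as y: velocity relative to the water = (-1.602, 15.246) knots; the water relative to ground = (-1.103, 1.103) knots.
Velocity relative to ground = (-1.602, 15.246) + (-1.103, 1.103) = (-2.706, 16.349) knots.
Bearing = atan2(-2.71, 16.35) = 350.60° clockwise from north.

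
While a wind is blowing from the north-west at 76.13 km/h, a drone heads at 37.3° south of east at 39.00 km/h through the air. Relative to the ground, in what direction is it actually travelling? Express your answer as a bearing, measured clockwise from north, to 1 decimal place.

132.4°

Taking east as x and north as y: velocity relative to the air = (31.023, -23.634) km/h; the air relative to ground = (53.832, -53.832) km/h.
Velocity relative to ground = (31.023, -23.634) + (53.832, -53.832) = (84.856, -77.466) km/h.
Bearing = atan2(84.86, -77.47) = 132.39° clockwise from north.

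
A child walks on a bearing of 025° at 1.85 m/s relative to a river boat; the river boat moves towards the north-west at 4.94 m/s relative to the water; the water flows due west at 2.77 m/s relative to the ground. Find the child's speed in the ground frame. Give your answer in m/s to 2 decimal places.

7.53 m/s

In east/north components (m/s): child relative to river boat = (0.782, 1.677); river boat relative to water = (-3.493, 3.493); water relative to ground = (-2.770, 0.000).
Sum = (-5.481, 5.170) m/s.
Speed = |(-5.481, 5.170)| = 7.535 m/s.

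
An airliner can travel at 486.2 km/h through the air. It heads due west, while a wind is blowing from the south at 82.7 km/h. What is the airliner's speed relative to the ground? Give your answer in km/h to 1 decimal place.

Taking east as x and north as y: velocity relative to the air = (-486.200, 0.000) km/h; the air relative to ground = (0.000, 82.700) km/h.
Velocity relative to ground = (-486.200, 0.000) + (0.000, 82.700) = (-486.200, 82.700) km/h.
Speed = |(-486.200, 82.700)| = 493.183 km/h.

493.2 km/h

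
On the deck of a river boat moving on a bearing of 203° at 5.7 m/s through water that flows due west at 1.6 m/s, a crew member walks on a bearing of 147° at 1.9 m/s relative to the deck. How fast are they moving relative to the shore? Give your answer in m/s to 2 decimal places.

7.39 m/s

In east/north components (m/s): crew member relative to river boat = (1.035, -1.593); river boat relative to water = (-2.227, -5.247); water relative to ground = (-1.600, 0.000).
Sum = (-2.792, -6.840) m/s.
Speed = |(-2.792, -6.840)| = 7.388 m/s.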